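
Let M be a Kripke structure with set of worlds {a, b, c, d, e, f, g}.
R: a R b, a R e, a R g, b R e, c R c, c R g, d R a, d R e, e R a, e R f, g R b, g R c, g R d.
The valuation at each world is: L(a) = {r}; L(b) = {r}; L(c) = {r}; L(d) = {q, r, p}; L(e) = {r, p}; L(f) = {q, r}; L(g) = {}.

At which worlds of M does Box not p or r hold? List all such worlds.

Let φ = Box not p or r. Evaluate φ at each world:
  a (successors {b, e, g}): φ is true.
  b (successors {e}): φ is true.
  c (successors {c, g}): φ is true.
  d (successors {a, e}): φ is true.
  e (successors {a, f}): φ is true.
  f (successors ∅): φ is true.
  g (successors {b, c, d}): φ is false.
For instance, at a:
  At a: Box not p is false, r is true, so Box not p or r is true.
    At a: Box not p requires not p at every successor {b, e, g}.
      not p fails at e, so Box not p is false at a.
Satisfying worlds: {a, b, c, d, e, f}

a, b, c, d, e, f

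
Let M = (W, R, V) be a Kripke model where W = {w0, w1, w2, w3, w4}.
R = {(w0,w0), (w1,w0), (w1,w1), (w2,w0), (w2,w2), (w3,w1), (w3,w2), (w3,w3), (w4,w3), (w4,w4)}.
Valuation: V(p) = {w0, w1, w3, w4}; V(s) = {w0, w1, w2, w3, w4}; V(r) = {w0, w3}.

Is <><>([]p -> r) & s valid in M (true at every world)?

Yes

Let φ = <><>([]p -> r) & s. Evaluate φ at each world:
  w0 (successors {w0}): φ is true.
  w1 (successors {w0, w1}): φ is true.
  w2 (successors {w0, w2}): φ is true.
  w3 (successors {w1, w2, w3}): φ is true.
  w4 (successors {w3, w4}): φ is true.
For instance, at w3:
  At w3: <><>([]p -> r) is true, s is true, so <><>([]p -> r) & s is true.
    At w3: <><>([]p -> r) requires <>([]p -> r) at some successor in {w1, w2, w3}.
      <>([]p -> r) holds at w1, so <><>([]p -> r) is true at w3.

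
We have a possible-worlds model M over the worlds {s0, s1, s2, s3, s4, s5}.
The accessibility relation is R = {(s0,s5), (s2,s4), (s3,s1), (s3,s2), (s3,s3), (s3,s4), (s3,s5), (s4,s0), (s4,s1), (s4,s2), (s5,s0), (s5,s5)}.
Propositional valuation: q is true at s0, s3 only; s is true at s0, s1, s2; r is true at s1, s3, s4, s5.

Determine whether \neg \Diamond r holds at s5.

No

Recall that \Diamond ψ holds at a world iff ψ holds at some accessible world.
At s5: \Diamond r is true, so \neg \Diamond r is false.
  At s5: \Diamond r requires r at some successor in {s0, s5}.
    r holds at s5, so \Diamond r is true at s5.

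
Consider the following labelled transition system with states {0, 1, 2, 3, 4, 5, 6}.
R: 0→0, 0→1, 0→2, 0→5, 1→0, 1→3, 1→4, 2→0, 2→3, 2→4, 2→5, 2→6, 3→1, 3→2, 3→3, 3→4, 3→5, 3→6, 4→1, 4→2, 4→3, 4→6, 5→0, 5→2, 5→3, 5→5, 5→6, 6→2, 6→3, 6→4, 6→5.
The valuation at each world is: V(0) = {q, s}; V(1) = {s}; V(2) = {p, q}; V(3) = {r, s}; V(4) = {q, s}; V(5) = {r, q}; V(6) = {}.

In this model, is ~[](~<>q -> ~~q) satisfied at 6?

At 6: [](~<>q -> ~~q) is true, so ~[](~<>q -> ~~q) is false.
  At 6: [](~<>q -> ~~q) requires ~<>q -> ~~q at every successor {2, 3, 4, 5}.
    At 2: ~<>q -> ~~q is true.
    At 3: ~<>q -> ~~q is true.
    At 4: ~<>q -> ~~q is true.
    At 5: ~<>q -> ~~q is true.
  So [](~<>q -> ~~q) is true at 6.

No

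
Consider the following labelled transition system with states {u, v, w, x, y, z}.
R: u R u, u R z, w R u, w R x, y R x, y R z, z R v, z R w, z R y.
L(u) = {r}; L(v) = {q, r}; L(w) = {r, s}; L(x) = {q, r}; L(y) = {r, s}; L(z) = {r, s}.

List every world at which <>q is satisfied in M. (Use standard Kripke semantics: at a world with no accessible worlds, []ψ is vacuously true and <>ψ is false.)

Let φ = <>q. Evaluate φ at each world:
  u (successors {u, z}): φ is false.
  v (successors ∅): φ is false.
  w (successors {u, x}): φ is true.
  x (successors ∅): φ is false.
  y (successors {x, z}): φ is true.
  z (successors {v, w, y}): φ is true.
For instance, at w:
  At w: <>q requires q at some successor in {u, x}.
    q holds at x, so <>q is true at w.
Satisfying worlds: {w, y, z}

w, y, z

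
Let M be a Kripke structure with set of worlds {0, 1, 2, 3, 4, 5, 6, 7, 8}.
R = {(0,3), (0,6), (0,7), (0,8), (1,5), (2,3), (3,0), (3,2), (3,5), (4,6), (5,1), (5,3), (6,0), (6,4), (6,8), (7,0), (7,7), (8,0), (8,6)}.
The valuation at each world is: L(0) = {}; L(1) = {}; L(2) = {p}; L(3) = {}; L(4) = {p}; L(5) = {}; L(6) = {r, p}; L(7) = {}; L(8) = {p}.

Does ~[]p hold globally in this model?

No

Let φ = ~[]p. Evaluate φ at each world:
  0 (successors {3, 6, 7, 8}): φ is true.
  1 (successors {5}): φ is true.
  2 (successors {3}): φ is true.
  3 (successors {0, 2, 5}): φ is true.
  4 (successors {6}): φ is false.
  5 (successors {1, 3}): φ is true.
  6 (successors {0, 4, 8}): φ is true.
  7 (successors {0, 7}): φ is true.
  8 (successors {0, 6}): φ is true.
Detail at 4 (counterexample):
  At 4: []p is true, so ~[]p is false.
    At 4: []p requires p at every successor {6}.
      At 6: p is true.
    So []p is true at 4.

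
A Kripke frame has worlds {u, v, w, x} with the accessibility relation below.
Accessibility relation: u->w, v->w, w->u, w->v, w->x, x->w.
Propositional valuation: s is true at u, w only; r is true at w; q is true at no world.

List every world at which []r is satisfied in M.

Let φ = []r. Evaluate φ at each world:
  u (successors {w}): φ is true.
  v (successors {w}): φ is true.
  w (successors {u, v, x}): φ is false.
  x (successors {w}): φ is true.
For instance, at x:
  At x: []r requires r at every successor {w}.
    At w: r is true.
  So []r is true at x.
Satisfying worlds: {u, v, x}

u, v, x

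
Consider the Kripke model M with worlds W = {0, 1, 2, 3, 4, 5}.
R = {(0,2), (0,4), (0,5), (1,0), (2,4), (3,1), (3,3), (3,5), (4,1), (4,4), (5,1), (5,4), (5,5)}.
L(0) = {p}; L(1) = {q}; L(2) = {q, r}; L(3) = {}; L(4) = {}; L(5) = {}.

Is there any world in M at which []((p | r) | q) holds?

Yes

Let φ = []((p | r) | q). Evaluate φ at each world:
  0 (successors {2, 4, 5}): φ is false.
  1 (successors {0}): φ is true.
  2 (successors {4}): φ is false.
  3 (successors {1, 3, 5}): φ is false.
  4 (successors {1, 4}): φ is false.
  5 (successors {1, 4, 5}): φ is false.
Detail at 1 (witness):
  At 1: []((p | r) | q) requires (p | r) | q at every successor {0}.
    At 0: (p | r) | q is true.
  So []((p | r) | q) is true at 1.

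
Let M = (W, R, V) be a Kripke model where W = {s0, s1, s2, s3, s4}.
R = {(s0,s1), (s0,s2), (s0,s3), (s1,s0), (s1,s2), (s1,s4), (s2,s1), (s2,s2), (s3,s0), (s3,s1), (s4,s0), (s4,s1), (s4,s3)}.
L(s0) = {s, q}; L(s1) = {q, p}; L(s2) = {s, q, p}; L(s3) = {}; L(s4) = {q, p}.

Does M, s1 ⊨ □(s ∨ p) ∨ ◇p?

Yes

At s1: □(s ∨ p) is true, ◇p is true, so □(s ∨ p) ∨ ◇p is true.
  At s1: □(s ∨ p) requires s ∨ p at every successor {s0, s2, s4}.
    At s0: s ∨ p is true.
    At s2: s ∨ p is true.
    At s4: s ∨ p is true.
  So □(s ∨ p) is true at s1.
  At s1: ◇p requires p at some successor in {s0, s2, s4}.
    p holds at s2, so ◇p is true at s1.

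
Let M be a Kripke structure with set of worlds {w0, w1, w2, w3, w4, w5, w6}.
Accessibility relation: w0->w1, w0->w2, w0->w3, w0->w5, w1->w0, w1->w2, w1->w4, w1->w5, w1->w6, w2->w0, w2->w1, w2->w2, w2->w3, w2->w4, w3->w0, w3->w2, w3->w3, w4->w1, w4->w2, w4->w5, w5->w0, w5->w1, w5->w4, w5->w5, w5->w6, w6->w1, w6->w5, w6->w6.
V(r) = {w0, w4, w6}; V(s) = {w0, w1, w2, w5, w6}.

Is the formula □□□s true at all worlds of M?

No

Recall that □ψ holds at a world iff ψ holds at every accessible world, and ◇ψ holds iff ψ holds at some accessible world.
Let φ = □□□s. Evaluate φ at each world:
  w0 (successors {w1, w2, w3, w5}): φ is false.
  w1 (successors {w0, w2, w4, w5, w6}): φ is false.
  w2 (successors {w0, w1, w2, w3, w4}): φ is false.
  w3 (successors {w0, w2, w3}): φ is false.
  w4 (successors {w1, w2, w5}): φ is false.
  w5 (successors {w0, w1, w4, w5, w6}): φ is false.
  w6 (successors {w1, w5, w6}): φ is false.
Detail at w0 (counterexample):
  At w0: □□□s requires □□s at every successor {w1, w2, w3, w5}.
    □□s fails at w1, so □□□s is false at w0.
      At w1: □□s requires □s at every successor {w0, w2, w4, w5, w6}.
        □s fails at w0, so □□s is false at w1.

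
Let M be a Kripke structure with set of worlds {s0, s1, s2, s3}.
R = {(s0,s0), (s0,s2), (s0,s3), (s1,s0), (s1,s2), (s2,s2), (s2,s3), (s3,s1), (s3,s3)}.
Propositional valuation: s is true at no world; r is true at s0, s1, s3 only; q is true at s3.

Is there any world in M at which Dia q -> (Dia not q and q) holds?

Recall that Dia ψ holds at a world iff ψ holds at some accessible world.
Let φ = Dia q -> (Dia not q and q). Evaluate φ at each world:
  s0 (successors {s0, s2, s3}): φ is false.
  s1 (successors {s0, s2}): φ is true.
  s2 (successors {s2, s3}): φ is false.
  s3 (successors {s1, s3}): φ is true.
Detail at s1 (witness):
  At s1: Dia q is false, Dia not q and q is false, so Dia q -> (Dia not q and q) is true.
    At s1: Dia q requires q at some successor in {s0, s2}.
      At s0: q is false.
      At s2: q is false.
    So Dia q is false at s1.
    At s1: Dia not q is true, q is false, so Dia not q and q is false.
      At s1: Dia not q requires not q at some successor in {s0, s2}.
        not q holds at s0, so Dia not q is true at s1.

Yes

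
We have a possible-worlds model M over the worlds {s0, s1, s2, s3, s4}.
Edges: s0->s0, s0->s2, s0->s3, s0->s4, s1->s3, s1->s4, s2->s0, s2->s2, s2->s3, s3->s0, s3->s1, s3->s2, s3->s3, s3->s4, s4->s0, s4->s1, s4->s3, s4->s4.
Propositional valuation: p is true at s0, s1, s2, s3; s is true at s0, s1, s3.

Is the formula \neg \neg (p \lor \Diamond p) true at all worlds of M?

Yes

Let φ = \neg \neg (p \lor \Diamond p). Evaluate φ at each world:
  s0 (successors {s0, s2, s3, s4}): φ is true.
  s1 (successors {s3, s4}): φ is true.
  s2 (successors {s0, s2, s3}): φ is true.
  s3 (successors {s0, s1, s2, s3, s4}): φ is true.
  s4 (successors {s0, s1, s3, s4}): φ is true.
For instance, at s1:
  At s1: \neg (p \lor \Diamond p) is false, so \neg \neg (p \lor \Diamond p) is true.
    At s1: p \lor \Diamond p is true, so \neg (p \lor \Diamond p) is false.
      At s1: p is true, \Diamond p is true, so p \lor \Diamond p is true.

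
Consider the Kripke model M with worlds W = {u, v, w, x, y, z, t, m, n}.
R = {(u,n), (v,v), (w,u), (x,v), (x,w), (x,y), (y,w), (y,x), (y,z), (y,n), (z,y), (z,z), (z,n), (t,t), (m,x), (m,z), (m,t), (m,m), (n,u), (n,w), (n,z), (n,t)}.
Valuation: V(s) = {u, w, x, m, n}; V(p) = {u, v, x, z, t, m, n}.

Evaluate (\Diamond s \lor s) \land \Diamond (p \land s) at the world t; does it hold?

At t: \Diamond s \lor s is false, \Diamond (p \land s) is false, so (\Diamond s \lor s) \land \Diamond (p \land s) is false.
  At t: \Diamond s is false, s is false, so \Diamond s \lor s is false.
    At t: \Diamond s requires s at some successor in {t}.
      At t: s is false.
    So \Diamond s is false at t.
  At t: \Diamond (p \land s) requires p \land s at some successor in {t}.
    At t: p \land s is false.
  So \Diamond (p \land s) is false at t.

No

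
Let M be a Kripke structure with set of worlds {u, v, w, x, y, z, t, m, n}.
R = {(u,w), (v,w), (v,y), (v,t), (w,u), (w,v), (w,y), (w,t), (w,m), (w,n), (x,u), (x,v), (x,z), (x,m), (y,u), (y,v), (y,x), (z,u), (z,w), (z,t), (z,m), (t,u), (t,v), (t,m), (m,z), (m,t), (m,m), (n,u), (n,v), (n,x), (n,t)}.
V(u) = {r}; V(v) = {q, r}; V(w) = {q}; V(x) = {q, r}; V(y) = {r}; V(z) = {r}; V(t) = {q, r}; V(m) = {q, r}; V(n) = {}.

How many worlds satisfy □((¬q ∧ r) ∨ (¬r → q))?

Recall that □ψ holds at a world iff ψ holds at every accessible world, and ◇ψ holds iff ψ holds at some accessible world.
Let φ = □((¬q ∧ r) ∨ (¬r → q)). Evaluate φ at each world:
  u (successors {w}): φ is true.
  v (successors {w, y, t}): φ is true.
  w (successors {u, v, y, t, m, n}): φ is false.
  x (successors {u, v, z, m}): φ is true.
  y (successors {u, v, x}): φ is true.
  z (successors {u, w, t, m}): φ is true.
  t (successors {u, v, m}): φ is true.
  m (successors {z, t, m}): φ is true.
  n (successors {u, v, x, t}): φ is true.
For instance, at v:
  At v: □((¬q ∧ r) ∨ (¬r → q)) requires (¬q ∧ r) ∨ (¬r → q) at every successor {w, y, t}.
    At w: (¬q ∧ r) ∨ (¬r → q) is true.
    At y: (¬q ∧ r) ∨ (¬r → q) is true.
    At t: (¬q ∧ r) ∨ (¬r → q) is true.
  So □((¬q ∧ r) ∨ (¬r → q)) is true at v.
Satisfying worlds: {u, v, x, y, z, t, m, n}

8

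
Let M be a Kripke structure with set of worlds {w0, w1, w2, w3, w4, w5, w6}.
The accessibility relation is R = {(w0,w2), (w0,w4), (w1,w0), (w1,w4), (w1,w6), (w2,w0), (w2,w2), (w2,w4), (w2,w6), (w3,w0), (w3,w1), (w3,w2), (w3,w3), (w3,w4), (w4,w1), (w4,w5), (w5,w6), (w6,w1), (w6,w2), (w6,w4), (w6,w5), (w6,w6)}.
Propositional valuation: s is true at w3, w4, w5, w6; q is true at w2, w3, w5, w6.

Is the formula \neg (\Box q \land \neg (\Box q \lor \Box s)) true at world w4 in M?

At w4: \Box q \land \neg (\Box q \lor \Box s) is false, so \neg (\Box q \land \neg (\Box q \lor \Box s)) is true.
  At w4: \Box q is false, \neg (\Box q \lor \Box s) is true, so \Box q \land \neg (\Box q \lor \Box s) is false.
    At w4: \Box q requires q at every successor {w1, w5}.
      q fails at w1, so \Box q is false at w4.
    At w4: \Box q \lor \Box s is false, so \neg (\Box q \lor \Box s) is true.
      At w4: \Box q is false, \Box s is false, so \Box q \lor \Box s is false.

Yes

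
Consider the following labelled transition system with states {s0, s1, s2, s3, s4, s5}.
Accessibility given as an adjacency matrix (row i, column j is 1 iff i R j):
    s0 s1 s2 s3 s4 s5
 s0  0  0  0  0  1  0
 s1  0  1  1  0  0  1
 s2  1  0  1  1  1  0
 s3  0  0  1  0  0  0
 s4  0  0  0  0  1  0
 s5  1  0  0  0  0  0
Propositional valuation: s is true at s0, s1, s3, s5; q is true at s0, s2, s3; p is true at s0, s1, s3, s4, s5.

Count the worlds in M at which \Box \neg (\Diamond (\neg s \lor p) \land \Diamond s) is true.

Let φ = \Box \neg (\Diamond (\neg s \lor p) \land \Diamond s). Evaluate φ at each world:
  s0 (successors {s4}): φ is true.
  s1 (successors {s1, s2, s5}): φ is false.
  s2 (successors {s0, s2, s3, s4}): φ is false.
  s3 (successors {s2}): φ is false.
  s4 (successors {s4}): φ is true.
  s5 (successors {s0}): φ is true.
For instance, at s2:
  At s2: \Box \neg (\Diamond (\neg s \lor p) \land \Diamond s) requires \neg (\Diamond (\neg s \lor p) \land \Diamond s) at every successor {s0, s2, s3, s4}.
    \neg (\Diamond (\neg s \lor p) \land \Diamond s) fails at s2, so \Box \neg (\Diamond (\neg s \lor p) \land \Diamond s) is false at s2.
      At s2: \Diamond (\neg s \lor p) \land \Diamond s is true, so \neg (\Diamond (\neg s \lor p) \land \Diamond s) is false.
Satisfying worlds: {s0, s4, s5}

3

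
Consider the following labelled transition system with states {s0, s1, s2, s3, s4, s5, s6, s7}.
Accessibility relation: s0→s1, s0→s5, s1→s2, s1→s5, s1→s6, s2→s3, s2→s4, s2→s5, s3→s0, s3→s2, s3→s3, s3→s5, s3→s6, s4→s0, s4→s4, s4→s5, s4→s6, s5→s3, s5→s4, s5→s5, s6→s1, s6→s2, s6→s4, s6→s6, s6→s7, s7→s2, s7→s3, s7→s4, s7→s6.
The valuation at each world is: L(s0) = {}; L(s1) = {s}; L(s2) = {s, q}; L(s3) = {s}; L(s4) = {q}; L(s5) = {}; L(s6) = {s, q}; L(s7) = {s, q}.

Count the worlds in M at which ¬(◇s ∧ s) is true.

3

Let φ = ¬(◇s ∧ s). Evaluate φ at each world:
  s0 (successors {s1, s5}): φ is true.
  s1 (successors {s2, s5, s6}): φ is false.
  s2 (successors {s3, s4, s5}): φ is false.
  s3 (successors {s0, s2, s3, s5, s6}): φ is false.
  s4 (successors {s0, s4, s5, s6}): φ is true.
  s5 (successors {s3, s4, s5}): φ is true.
  s6 (successors {s1, s2, s4, s6, s7}): φ is false.
  s7 (successors {s2, s3, s4, s6}): φ is false.
For instance, at s4:
  At s4: ◇s ∧ s is false, so ¬(◇s ∧ s) is true.
    At s4: ◇s is true, s is false, so ◇s ∧ s is false.
      At s4: ◇s requires s at some successor in {s0, s4, s5, s6}.
        s holds at s6, so ◇s is true at s4.
Satisfying worlds: {s0, s4, s5}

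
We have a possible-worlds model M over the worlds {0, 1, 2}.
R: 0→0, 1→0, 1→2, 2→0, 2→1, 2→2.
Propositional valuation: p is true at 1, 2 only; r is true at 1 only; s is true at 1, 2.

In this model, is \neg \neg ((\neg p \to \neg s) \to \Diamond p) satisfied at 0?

At 0: \neg ((\neg p \to \neg s) \to \Diamond p) is true, so \neg \neg ((\neg p \to \neg s) \to \Diamond p) is false.
  At 0: (\neg p \to \neg s) \to \Diamond p is false, so \neg ((\neg p \to \neg s) \to \Diamond p) is true.
    At 0: \neg p \to \neg s is true, \Diamond p is false, so (\neg p \to \neg s) \to \Diamond p is false.
      At 0: \Diamond p requires p at some successor in {0}.
        At 0: p is false.
      So \Diamond p is false at 0.

No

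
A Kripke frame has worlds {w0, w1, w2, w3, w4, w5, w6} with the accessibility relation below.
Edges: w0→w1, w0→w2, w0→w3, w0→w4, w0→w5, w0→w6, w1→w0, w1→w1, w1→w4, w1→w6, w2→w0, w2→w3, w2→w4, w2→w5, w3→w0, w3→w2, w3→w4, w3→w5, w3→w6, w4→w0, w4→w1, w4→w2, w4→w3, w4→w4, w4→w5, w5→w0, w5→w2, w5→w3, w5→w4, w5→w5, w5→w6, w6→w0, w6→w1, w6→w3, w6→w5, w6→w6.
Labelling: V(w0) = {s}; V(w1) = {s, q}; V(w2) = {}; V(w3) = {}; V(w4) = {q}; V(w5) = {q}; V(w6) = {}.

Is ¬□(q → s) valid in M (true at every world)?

Yes

Recall that □ψ holds at a world iff ψ holds at every accessible world, and ◇ψ holds iff ψ holds at some accessible world.
Let φ = ¬□(q → s). Evaluate φ at each world:
  w0 (successors {w1, w2, w3, w4, w5, w6}): φ is true.
  w1 (successors {w0, w1, w4, w6}): φ is true.
  w2 (successors {w0, w3, w4, w5}): φ is true.
  w3 (successors {w0, w2, w4, w5, w6}): φ is true.
  w4 (successors {w0, w1, w2, w3, w4, w5}): φ is true.
  w5 (successors {w0, w2, w3, w4, w5, w6}): φ is true.
  w6 (successors {w0, w1, w3, w5, w6}): φ is true.
For instance, at w3:
  At w3: □(q → s) is false, so ¬□(q → s) is true.
    At w3: □(q → s) requires q → s at every successor {w0, w2, w4, w5, w6}.
      q → s fails at w4, so □(q → s) is false at w3.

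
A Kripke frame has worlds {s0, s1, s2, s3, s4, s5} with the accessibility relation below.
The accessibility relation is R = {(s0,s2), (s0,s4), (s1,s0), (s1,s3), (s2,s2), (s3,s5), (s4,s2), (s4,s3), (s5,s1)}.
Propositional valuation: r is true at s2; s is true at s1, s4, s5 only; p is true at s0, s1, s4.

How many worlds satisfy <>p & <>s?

2

Let φ = <>p & <>s. Evaluate φ at each world:
  s0 (successors {s2, s4}): φ is true.
  s1 (successors {s0, s3}): φ is false.
  s2 (successors {s2}): φ is false.
  s3 (successors {s5}): φ is false.
  s4 (successors {s2, s3}): φ is false.
  s5 (successors {s1}): φ is true.
For instance, at s4:
  At s4: <>p is false, <>s is false, so <>p & <>s is false.
    At s4: <>p requires p at some successor in {s2, s3}.
      At s2: p is false.
      At s3: p is false.
    So <>p is false at s4.
    At s4: <>s requires s at some successor in {s2, s3}.
      At s2: s is false.
      At s3: s is false.
    So <>s is false at s4.
Satisfying worlds: {s0, s5}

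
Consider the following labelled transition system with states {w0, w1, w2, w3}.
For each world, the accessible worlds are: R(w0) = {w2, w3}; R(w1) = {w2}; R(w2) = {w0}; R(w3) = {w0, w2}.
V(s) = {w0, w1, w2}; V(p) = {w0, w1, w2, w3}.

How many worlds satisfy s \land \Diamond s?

3

Let φ = s \land \Diamond s. Evaluate φ at each world:
  w0 (successors {w2, w3}): φ is true.
  w1 (successors {w2}): φ is true.
  w2 (successors {w0}): φ is true.
  w3 (successors {w0, w2}): φ is false.
For instance, at w0:
  At w0: s is true, \Diamond s is true, so s \land \Diamond s is true.
    At w0: \Diamond s requires s at some successor in {w2, w3}.
      s holds at w2, so \Diamond s is true at w0.
Satisfying worlds: {w0, w1, w2}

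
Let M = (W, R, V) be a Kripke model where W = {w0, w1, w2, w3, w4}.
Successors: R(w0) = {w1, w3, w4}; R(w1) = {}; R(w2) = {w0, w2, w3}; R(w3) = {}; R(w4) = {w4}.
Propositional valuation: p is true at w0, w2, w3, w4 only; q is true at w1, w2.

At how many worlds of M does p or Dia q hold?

4

Let φ = p or Dia q. Evaluate φ at each world:
  w0 (successors {w1, w3, w4}): φ is true.
  w1 (successors ∅): φ is false.
  w2 (successors {w0, w2, w3}): φ is true.
  w3 (successors ∅): φ is true.
  w4 (successors {w4}): φ is true.
For instance, at w2:
  At w2: p is true, Dia q is true, so p or Dia q is true.
    At w2: Dia q requires q at some successor in {w0, w2, w3}.
      q holds at w2, so Dia q is true at w2.
Satisfying worlds: {w0, w2, w3, w4}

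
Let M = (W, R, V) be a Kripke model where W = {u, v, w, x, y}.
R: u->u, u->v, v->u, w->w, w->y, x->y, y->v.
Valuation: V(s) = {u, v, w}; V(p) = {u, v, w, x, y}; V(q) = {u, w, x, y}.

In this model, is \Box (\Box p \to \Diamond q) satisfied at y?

Yes

At y: \Box (\Box p \to \Diamond q) requires \Box p \to \Diamond q at every successor {v}.
    At v: \Box p is true, \Diamond q is true, so \Box p \to \Diamond q is true.
      At v: \Box p requires p at every successor {u}.
        At u: p is true.
      So \Box p is true at v.
      At v: \Diamond q requires q at some successor in {u}.
        q holds at u, so \Diamond q is true at v.
So \Box (\Box p \to \Diamond q) is true at y.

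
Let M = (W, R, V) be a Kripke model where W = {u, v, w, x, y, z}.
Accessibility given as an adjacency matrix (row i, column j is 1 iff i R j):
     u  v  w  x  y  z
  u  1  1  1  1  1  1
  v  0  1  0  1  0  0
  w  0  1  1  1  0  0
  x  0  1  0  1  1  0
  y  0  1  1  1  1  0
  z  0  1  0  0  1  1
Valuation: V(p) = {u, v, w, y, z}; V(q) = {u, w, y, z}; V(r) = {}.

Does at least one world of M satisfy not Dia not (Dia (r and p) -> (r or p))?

Let φ = not Dia not (Dia (r and p) -> (r or p)). Evaluate φ at each world:
  u (successors {u, v, w, x, y, z}): φ is true.
  v (successors {v, x}): φ is true.
  w (successors {v, w, x}): φ is true.
  x (successors {v, x, y}): φ is true.
  y (successors {v, w, x, y}): φ is true.
  z (successors {v, y, z}): φ is true.
Detail at u (witness):
  At u: Dia not (Dia (r and p) -> (r or p)) is false, so not Dia not (Dia (r and p) -> (r or p)) is true.
    At u: Dia not (Dia (r and p) -> (r or p)) requires not (Dia (r and p) -> (r or p)) at some successor in {u, v, w, x, y, z}.
      At u: not (Dia (r and p) -> (r or p)) is false.
      At v: not (Dia (r and p) -> (r or p)) is false.
      At w: not (Dia (r and p) -> (r or p)) is false.
      At x: not (Dia (r and p) -> (r or p)) is false.
      At y: not (Dia (r and p) -> (r or p)) is false.
      At z: not (Dia (r and p) -> (r or p)) is false.
    So Dia not (Dia (r and p) -> (r or p)) is false at u.

Yes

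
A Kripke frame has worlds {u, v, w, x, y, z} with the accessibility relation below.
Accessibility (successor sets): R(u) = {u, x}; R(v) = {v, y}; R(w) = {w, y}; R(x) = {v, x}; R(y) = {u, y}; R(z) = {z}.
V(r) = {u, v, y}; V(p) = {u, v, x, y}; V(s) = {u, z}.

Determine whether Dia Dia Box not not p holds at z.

Recall that Box ψ holds at a world iff ψ holds at every accessible world, and Dia ψ holds iff ψ holds at some accessible world.
At z: Dia Dia Box not not p requires Dia Box not not p at some successor in {z}.
  At z: Dia Box not not p is false.
So Dia Dia Box not not p is false at z.

No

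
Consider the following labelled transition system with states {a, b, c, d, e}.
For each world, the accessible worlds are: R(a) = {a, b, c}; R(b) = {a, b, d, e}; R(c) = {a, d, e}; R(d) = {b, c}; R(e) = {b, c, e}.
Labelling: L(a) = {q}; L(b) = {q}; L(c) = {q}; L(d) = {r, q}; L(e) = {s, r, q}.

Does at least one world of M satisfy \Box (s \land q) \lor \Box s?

No

Let φ = \Box (s \land q) \lor \Box s. Evaluate φ at each world:
  a (successors {a, b, c}): φ is false.
  b (successors {a, b, d, e}): φ is false.
  c (successors {a, d, e}): φ is false.
  d (successors {b, c}): φ is false.
  e (successors {b, c, e}): φ is false.
For instance, at e:
  At e: \Box (s \land q) is false, \Box s is false, so \Box (s \land q) \lor \Box s is false.
    At e: \Box (s \land q) requires s \land q at every successor {b, c, e}.
      s \land q fails at b, so \Box (s \land q) is false at e.
    At e: \Box s requires s at every successor {b, c, e}.
      s fails at b, so \Box s is false at e.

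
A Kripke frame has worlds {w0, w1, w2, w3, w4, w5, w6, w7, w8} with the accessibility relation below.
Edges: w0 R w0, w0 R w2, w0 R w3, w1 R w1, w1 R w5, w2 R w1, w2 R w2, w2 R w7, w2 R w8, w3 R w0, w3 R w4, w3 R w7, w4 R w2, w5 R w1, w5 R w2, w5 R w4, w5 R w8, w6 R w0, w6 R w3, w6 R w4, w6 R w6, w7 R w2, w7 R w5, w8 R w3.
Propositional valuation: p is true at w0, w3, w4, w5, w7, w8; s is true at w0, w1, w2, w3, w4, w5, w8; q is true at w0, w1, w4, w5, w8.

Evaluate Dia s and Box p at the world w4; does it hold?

No

At w4: Dia s is true, Box p is false, so Dia s and Box p is false.
  At w4: Dia s requires s at some successor in {w2}.
    s holds at w2, so Dia s is true at w4.
  At w4: Box p requires p at every successor {w2}.
    p fails at w2, so Box p is false at w4.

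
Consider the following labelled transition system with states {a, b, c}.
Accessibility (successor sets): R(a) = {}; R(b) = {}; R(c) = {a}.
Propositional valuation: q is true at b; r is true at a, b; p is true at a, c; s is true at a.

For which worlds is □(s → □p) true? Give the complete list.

a, b, c

Let φ = □(s → □p). Evaluate φ at each world:
  a (successors ∅): φ is true.
  b (successors ∅): φ is true.
  c (successors {a}): φ is true.
For instance, at c:
  At c: □(s → □p) requires s → □p at every successor {a}.
      At a: s is true, □p is true, so s → □p is true.
  So □(s → □p) is true at c.
Satisfying worlds: {a, b, c}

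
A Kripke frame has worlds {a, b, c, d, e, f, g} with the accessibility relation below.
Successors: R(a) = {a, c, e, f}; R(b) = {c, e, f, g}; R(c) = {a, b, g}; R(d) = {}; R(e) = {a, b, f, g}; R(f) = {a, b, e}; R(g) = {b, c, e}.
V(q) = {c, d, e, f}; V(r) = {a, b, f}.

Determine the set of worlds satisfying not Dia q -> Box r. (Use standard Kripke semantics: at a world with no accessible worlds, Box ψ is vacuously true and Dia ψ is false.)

a, b, d, e, f, g

Let φ = not Dia q -> Box r. Evaluate φ at each world:
  a (successors {a, c, e, f}): φ is true.
  b (successors {c, e, f, g}): φ is true.
  c (successors {a, b, g}): φ is false.
  d (successors ∅): φ is true.
  e (successors {a, b, f, g}): φ is true.
  f (successors {a, b, e}): φ is true.
  g (successors {b, c, e}): φ is true.
For instance, at f:
  At f: not Dia q is false, Box r is false, so not Dia q -> Box r is true.
    At f: Dia q is true, so not Dia q is false.
      At f: Dia q requires q at some successor in {a, b, e}.
        q holds at e, so Dia q is true at f.
    At f: Box r requires r at every successor {a, b, e}.
      r fails at e, so Box r is false at f.
Satisfying worlds: {a, b, d, e, f, g}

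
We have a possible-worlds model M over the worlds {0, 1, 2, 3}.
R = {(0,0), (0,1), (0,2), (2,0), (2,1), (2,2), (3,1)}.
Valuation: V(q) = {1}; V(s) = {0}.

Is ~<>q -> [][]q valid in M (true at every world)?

Recall that []ψ holds at a world iff ψ holds at every accessible world, and <>ψ holds iff ψ holds at some accessible world.
Let φ = ~<>q -> [][]q. Evaluate φ at each world:
  0 (successors {0, 1, 2}): φ is true.
  1 (successors ∅): φ is true.
  2 (successors {0, 1, 2}): φ is true.
  3 (successors {1}): φ is true.
For instance, at 3:
  At 3: ~<>q is false, [][]q is true, so ~<>q -> [][]q is true.
    At 3: <>q is true, so ~<>q is false.
      At 3: <>q requires q at some successor in {1}.
        q holds at 1, so <>q is true at 3.
    At 3: [][]q requires []q at every successor {1}.
      At 1: []q is true.
    So [][]q is true at 3.

Yes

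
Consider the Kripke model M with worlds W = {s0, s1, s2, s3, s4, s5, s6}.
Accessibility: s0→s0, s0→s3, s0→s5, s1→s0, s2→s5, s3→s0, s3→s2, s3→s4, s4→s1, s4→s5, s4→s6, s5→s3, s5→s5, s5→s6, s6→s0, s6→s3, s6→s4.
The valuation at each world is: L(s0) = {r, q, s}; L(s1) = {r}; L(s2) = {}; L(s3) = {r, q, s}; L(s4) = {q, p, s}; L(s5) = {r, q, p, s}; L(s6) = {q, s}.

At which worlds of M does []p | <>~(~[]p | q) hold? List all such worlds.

Let φ = []p | <>~(~[]p | q). Evaluate φ at each world:
  s0 (successors {s0, s3, s5}): φ is false.
  s1 (successors {s0}): φ is false.
  s2 (successors {s5}): φ is true.
  s3 (successors {s0, s2, s4}): φ is true.
  s4 (successors {s1, s5, s6}): φ is false.
  s5 (successors {s3, s5, s6}): φ is false.
  s6 (successors {s0, s3, s4}): φ is false.
For instance, at s2:
  At s2: []p is true, <>~(~[]p | q) is false, so []p | <>~(~[]p | q) is true.
    At s2: []p requires p at every successor {s5}.
      At s5: p is true.
    So []p is true at s2.
    At s2: <>~(~[]p | q) requires ~(~[]p | q) at some successor in {s5}.
      At s5: ~(~[]p | q) is false.
    So <>~(~[]p | q) is false at s2.
Satisfying worlds: {s2, s3}

s2, s3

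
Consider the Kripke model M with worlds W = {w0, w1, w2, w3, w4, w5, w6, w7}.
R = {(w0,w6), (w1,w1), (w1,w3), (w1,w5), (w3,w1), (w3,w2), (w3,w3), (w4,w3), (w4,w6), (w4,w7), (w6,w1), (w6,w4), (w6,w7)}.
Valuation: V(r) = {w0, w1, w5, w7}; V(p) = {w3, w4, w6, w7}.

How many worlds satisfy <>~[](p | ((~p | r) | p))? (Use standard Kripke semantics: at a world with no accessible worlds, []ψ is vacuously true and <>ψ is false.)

Let φ = <>~[](p | ((~p | r) | p)). Evaluate φ at each world:
  w0 (successors {w6}): φ is false.
  w1 (successors {w1, w3, w5}): φ is false.
  w2 (successors ∅): φ is false.
  w3 (successors {w1, w2, w3}): φ is false.
  w4 (successors {w3, w6, w7}): φ is false.
  w5 (successors ∅): φ is false.
  w6 (successors {w1, w4, w7}): φ is false.
  w7 (successors ∅): φ is false.
For instance, at w6:
  At w6: <>~[](p | ((~p | r) | p)) requires ~[](p | ((~p | r) | p)) at some successor in {w1, w4, w7}.
    At w1: ~[](p | ((~p | r) | p)) is false.
    At w4: ~[](p | ((~p | r) | p)) is false.
    At w7: ~[](p | ((~p | r) | p)) is false.
  So <>~[](p | ((~p | r) | p)) is false at w6.
Satisfying worlds: none.

0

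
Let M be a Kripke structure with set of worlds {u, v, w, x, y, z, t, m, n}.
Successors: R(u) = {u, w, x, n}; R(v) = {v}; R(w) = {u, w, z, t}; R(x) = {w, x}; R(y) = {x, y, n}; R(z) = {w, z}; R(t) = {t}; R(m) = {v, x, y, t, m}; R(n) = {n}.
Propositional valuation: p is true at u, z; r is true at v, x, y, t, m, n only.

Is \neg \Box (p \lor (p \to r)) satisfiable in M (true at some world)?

Let φ = \neg \Box (p \lor (p \to r)). Evaluate φ at each world:
  u (successors {u, w, x, n}): φ is false.
  v (successors {v}): φ is false.
  w (successors {u, w, z, t}): φ is false.
  x (successors {w, x}): φ is false.
  y (successors {x, y, n}): φ is false.
  z (successors {w, z}): φ is false.
  t (successors {t}): φ is false.
  m (successors {v, x, y, t, m}): φ is false.
  n (successors {n}): φ is false.
For instance, at u:
  At u: \Box (p \lor (p \to r)) is true, so \neg \Box (p \lor (p \to r)) is false.
    At u: \Box (p \lor (p \to r)) requires p \lor (p \to r) at every successor {u, w, x, n}.
      At u: p \lor (p \to r) is true.
      At w: p \lor (p \to r) is true.
      At x: p \lor (p \to r) is true.
      At n: p \lor (p \to r) is true.
    So \Box (p \lor (p \to r)) is true at u.

No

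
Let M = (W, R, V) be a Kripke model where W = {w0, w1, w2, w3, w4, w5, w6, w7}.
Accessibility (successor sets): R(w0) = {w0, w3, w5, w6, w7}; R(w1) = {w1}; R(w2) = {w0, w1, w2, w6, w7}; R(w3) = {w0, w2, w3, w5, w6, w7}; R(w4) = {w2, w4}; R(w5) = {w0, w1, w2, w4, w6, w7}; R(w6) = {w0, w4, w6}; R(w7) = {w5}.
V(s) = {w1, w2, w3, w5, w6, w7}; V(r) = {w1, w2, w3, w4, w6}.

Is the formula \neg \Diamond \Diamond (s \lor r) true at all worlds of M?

No

Let φ = \neg \Diamond \Diamond (s \lor r). Evaluate φ at each world:
  w0 (successors {w0, w3, w5, w6, w7}): φ is false.
  w1 (successors {w1}): φ is false.
  w2 (successors {w0, w1, w2, w6, w7}): φ is false.
  w3 (successors {w0, w2, w3, w5, w6, w7}): φ is false.
  w4 (successors {w2, w4}): φ is false.
  w5 (successors {w0, w1, w2, w4, w6, w7}): φ is false.
  w6 (successors {w0, w4, w6}): φ is false.
  w7 (successors {w5}): φ is false.
Detail at w0 (counterexample):
  At w0: \Diamond \Diamond (s \lor r) is true, so \neg \Diamond \Diamond (s \lor r) is false.
    At w0: \Diamond \Diamond (s \lor r) requires \Diamond (s \lor r) at some successor in {w0, w3, w5, w6, w7}.
      \Diamond (s \lor r) holds at w0, so \Diamond \Diamond (s \lor r) is true at w0.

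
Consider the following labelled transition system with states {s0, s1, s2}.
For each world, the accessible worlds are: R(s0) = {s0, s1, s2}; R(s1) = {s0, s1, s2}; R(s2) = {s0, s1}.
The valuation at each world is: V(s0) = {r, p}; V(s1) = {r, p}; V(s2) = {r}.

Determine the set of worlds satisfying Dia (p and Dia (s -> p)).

Recall that Dia ψ holds at a world iff ψ holds at some accessible world.
Let φ = Dia (p and Dia (s -> p)). Evaluate φ at each world:
  s0 (successors {s0, s1, s2}): φ is true.
  s1 (successors {s0, s1, s2}): φ is true.
  s2 (successors {s0, s1}): φ is true.
For instance, at s2:
  At s2: Dia (p and Dia (s -> p)) requires p and Dia (s -> p) at some successor in {s0, s1}.
    p and Dia (s -> p) holds at s0, so Dia (p and Dia (s -> p)) is true at s2.
      At s0: p is true, Dia (s -> p) is true, so p and Dia (s -> p) is true.
Satisfying worlds: {s0, s1, s2}

s0, s1, s2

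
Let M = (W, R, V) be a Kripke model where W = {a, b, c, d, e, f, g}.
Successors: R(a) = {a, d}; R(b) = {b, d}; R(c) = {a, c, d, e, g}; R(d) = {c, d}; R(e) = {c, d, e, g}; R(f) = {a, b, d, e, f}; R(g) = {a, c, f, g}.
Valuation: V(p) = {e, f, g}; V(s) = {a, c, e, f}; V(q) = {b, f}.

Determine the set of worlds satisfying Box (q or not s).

Recall that Box ψ holds at a world iff ψ holds at every accessible world, and Dia ψ holds iff ψ holds at some accessible world.
Let φ = Box (q or not s). Evaluate φ at each world:
  a (successors {a, d}): φ is false.
  b (successors {b, d}): φ is true.
  c (successors {a, c, d, e, g}): φ is false.
  d (successors {c, d}): φ is false.
  e (successors {c, d, e, g}): φ is false.
  f (successors {a, b, d, e, f}): φ is false.
  g (successors {a, c, f, g}): φ is false.
For instance, at f:
  At f: Box (q or not s) requires q or not s at every successor {a, b, d, e, f}.
    q or not s fails at a, so Box (q or not s) is false at f.
Satisfying worlds: {b}

b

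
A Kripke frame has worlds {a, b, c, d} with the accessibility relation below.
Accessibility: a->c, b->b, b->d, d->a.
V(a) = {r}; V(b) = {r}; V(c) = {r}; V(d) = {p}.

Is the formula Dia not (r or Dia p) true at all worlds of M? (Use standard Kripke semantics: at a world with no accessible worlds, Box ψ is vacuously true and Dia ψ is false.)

No

Let φ = Dia not (r or Dia p). Evaluate φ at each world:
  a (successors {c}): φ is false.
  b (successors {b, d}): φ is true.
  c (successors ∅): φ is false.
  d (successors {a}): φ is false.
Detail at a (counterexample):
  At a: Dia not (r or Dia p) requires not (r or Dia p) at some successor in {c}.
    At c: not (r or Dia p) is false.
  So Dia not (r or Dia p) is false at a.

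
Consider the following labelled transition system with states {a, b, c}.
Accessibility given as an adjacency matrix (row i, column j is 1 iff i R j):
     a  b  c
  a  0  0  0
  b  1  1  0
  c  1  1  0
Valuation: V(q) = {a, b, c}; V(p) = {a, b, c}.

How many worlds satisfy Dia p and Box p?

2

Let φ = Dia p and Box p. Evaluate φ at each world:
  a (successors ∅): φ is false.
  b (successors {a, b}): φ is true.
  c (successors {a, b}): φ is true.
For instance, at c:
  At c: Dia p is true, Box p is true, so Dia p and Box p is true.
    At c: Dia p requires p at some successor in {a, b}.
      p holds at a, so Dia p is true at c.
    At c: Box p requires p at every successor {a, b}.
      At a: p is true.
      At b: p is true.
    So Box p is true at c.
Satisfying worlds: {b, c}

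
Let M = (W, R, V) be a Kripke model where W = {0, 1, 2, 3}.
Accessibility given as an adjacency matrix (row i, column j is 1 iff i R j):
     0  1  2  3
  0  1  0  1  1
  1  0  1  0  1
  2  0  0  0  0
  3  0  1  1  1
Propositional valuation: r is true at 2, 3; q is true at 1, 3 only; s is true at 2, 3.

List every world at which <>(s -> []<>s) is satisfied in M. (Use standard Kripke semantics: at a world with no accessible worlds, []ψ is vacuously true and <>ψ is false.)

Recall that []ψ holds at a world iff ψ holds at every accessible world, and <>ψ holds iff ψ holds at some accessible world.
Let φ = <>(s -> []<>s). Evaluate φ at each world:
  0 (successors {0, 2, 3}): φ is true.
  1 (successors {1, 3}): φ is true.
  2 (successors ∅): φ is false.
  3 (successors {1, 2, 3}): φ is true.
For instance, at 1:
  At 1: <>(s -> []<>s) requires s -> []<>s at some successor in {1, 3}.
    s -> []<>s holds at 1, so <>(s -> []<>s) is true at 1.
      At 1: s is false, []<>s is true, so s -> []<>s is true.
Satisfying worlds: {0, 1, 3}

0, 1, 3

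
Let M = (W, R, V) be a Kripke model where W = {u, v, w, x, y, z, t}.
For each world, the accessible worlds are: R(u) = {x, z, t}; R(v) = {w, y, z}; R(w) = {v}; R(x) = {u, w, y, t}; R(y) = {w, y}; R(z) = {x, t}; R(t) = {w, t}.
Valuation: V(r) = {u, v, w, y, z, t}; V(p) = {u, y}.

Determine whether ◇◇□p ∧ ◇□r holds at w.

Recall that □ψ holds at a world iff ψ holds at every accessible world, and ◇ψ holds iff ψ holds at some accessible world.
At w: ◇◇□p is false, ◇□r is true, so ◇◇□p ∧ ◇□r is false.
  At w: ◇◇□p requires ◇□p at some successor in {v}.
    At v: ◇□p is false.
  So ◇◇□p is false at w.
  At w: ◇□r requires □r at some successor in {v}.
    □r holds at v, so ◇□r is true at w.
      At v: □r requires r at every successor {w, y, z}.
        At w: r is true.
        At y: r is true.
        At z: r is true.
      So □r is true at v.

No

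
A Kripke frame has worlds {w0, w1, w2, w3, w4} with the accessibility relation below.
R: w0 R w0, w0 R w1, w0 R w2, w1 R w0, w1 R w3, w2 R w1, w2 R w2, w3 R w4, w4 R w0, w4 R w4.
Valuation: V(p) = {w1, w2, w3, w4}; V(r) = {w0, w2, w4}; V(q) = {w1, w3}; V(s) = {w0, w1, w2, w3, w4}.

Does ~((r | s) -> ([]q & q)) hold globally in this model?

Yes

Recall that []ψ holds at a world iff ψ holds at every accessible world, and <>ψ holds iff ψ holds at some accessible world.
Let φ = ~((r | s) -> ([]q & q)). Evaluate φ at each world:
  w0 (successors {w0, w1, w2}): φ is true.
  w1 (successors {w0, w3}): φ is true.
  w2 (successors {w1, w2}): φ is true.
  w3 (successors {w4}): φ is true.
  w4 (successors {w0, w4}): φ is true.
For instance, at w0:
  At w0: (r | s) -> ([]q & q) is false, so ~((r | s) -> ([]q & q)) is true.
    At w0: r | s is true, []q & q is false, so (r | s) -> ([]q & q) is false.
      At w0: []q is false, q is false, so []q & q is false.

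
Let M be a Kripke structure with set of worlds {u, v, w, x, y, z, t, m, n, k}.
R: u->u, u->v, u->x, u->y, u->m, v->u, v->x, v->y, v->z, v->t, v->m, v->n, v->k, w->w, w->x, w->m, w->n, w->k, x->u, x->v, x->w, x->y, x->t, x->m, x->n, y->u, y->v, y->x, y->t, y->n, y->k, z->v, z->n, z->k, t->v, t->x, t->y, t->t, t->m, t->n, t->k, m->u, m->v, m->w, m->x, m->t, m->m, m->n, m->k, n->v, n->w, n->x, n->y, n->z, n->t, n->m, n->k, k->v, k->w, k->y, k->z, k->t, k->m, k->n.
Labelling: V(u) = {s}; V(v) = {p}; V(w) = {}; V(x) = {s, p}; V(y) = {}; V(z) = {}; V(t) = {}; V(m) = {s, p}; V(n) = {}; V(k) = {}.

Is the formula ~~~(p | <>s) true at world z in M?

At z: ~~(p | <>s) is false, so ~~~(p | <>s) is true.
  At z: ~(p | <>s) is true, so ~~(p | <>s) is false.
    At z: p | <>s is false, so ~(p | <>s) is true.
      At z: p is false, <>s is false, so p | <>s is false.

Yes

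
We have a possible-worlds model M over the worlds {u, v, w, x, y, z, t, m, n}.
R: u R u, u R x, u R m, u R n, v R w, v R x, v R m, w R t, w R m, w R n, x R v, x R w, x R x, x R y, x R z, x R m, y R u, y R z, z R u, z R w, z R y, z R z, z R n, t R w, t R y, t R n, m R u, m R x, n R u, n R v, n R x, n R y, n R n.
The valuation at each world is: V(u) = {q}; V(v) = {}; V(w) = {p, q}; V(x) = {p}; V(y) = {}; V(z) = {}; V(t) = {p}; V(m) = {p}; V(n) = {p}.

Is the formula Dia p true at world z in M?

At z: Dia p requires p at some successor in {u, w, y, z, n}.
  p holds at w, so Dia p is true at z.

Yes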